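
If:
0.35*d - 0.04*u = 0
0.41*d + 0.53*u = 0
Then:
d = 0.00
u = 0.00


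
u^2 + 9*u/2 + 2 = (u + 1/2)*(u + 4)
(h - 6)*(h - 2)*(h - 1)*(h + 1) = h^4 - 8*h^3 + 11*h^2 + 8*h - 12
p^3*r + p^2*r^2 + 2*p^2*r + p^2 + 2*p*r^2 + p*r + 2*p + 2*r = (p + 2)*(p + r)*(p*r + 1)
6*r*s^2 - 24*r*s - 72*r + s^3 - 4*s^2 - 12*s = (6*r + s)*(s - 6)*(s + 2)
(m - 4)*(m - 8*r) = m^2 - 8*m*r - 4*m + 32*r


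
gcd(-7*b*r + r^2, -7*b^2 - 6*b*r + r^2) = -7*b + r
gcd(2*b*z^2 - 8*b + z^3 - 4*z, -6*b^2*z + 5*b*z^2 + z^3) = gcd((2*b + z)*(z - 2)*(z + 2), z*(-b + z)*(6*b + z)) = 1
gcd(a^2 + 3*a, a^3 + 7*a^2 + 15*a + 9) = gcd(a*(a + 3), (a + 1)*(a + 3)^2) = a + 3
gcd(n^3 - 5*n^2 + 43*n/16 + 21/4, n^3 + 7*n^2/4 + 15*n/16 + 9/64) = n + 3/4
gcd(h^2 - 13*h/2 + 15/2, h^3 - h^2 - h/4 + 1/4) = 1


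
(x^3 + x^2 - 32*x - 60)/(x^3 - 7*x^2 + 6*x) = (x^2 + 7*x + 10)/(x*(x - 1))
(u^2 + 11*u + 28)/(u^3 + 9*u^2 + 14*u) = (u + 4)/(u*(u + 2))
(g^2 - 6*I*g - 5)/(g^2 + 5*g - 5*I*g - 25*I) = (g - I)/(g + 5)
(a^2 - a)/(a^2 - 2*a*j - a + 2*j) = a/(a - 2*j)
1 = 1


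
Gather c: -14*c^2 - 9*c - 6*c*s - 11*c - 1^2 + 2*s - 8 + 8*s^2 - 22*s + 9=-14*c^2 + c*(-6*s - 20) + 8*s^2 - 20*s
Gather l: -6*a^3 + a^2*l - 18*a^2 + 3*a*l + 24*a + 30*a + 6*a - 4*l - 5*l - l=-6*a^3 - 18*a^2 + 60*a + l*(a^2 + 3*a - 10)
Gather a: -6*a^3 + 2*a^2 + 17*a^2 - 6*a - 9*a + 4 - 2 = -6*a^3 + 19*a^2 - 15*a + 2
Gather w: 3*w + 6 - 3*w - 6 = 0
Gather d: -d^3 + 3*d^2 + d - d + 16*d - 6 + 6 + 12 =-d^3 + 3*d^2 + 16*d + 12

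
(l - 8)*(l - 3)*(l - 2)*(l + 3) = l^4 - 10*l^3 + 7*l^2 + 90*l - 144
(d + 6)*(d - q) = d^2 - d*q + 6*d - 6*q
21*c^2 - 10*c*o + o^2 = (-7*c + o)*(-3*c + o)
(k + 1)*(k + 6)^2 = k^3 + 13*k^2 + 48*k + 36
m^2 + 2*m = m*(m + 2)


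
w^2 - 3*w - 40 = (w - 8)*(w + 5)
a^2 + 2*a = a*(a + 2)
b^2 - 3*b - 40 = (b - 8)*(b + 5)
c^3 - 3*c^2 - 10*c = c*(c - 5)*(c + 2)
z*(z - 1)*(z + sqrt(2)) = z^3 - z^2 + sqrt(2)*z^2 - sqrt(2)*z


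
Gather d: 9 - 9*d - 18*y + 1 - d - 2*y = -10*d - 20*y + 10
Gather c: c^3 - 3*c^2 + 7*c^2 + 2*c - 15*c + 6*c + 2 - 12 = c^3 + 4*c^2 - 7*c - 10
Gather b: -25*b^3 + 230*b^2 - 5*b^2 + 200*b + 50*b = -25*b^3 + 225*b^2 + 250*b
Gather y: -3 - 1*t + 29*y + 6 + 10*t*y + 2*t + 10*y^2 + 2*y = t + 10*y^2 + y*(10*t + 31) + 3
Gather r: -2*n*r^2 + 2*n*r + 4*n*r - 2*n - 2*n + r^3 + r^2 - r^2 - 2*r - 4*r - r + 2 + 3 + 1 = -2*n*r^2 - 4*n + r^3 + r*(6*n - 7) + 6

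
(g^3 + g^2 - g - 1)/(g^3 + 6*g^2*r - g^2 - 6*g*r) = (g^2 + 2*g + 1)/(g*(g + 6*r))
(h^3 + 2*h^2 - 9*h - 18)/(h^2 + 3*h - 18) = (h^2 + 5*h + 6)/(h + 6)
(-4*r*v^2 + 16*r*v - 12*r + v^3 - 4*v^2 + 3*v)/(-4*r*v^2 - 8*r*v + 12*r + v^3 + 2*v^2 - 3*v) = (v - 3)/(v + 3)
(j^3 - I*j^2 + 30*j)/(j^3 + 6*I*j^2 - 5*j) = (j - 6*I)/(j + I)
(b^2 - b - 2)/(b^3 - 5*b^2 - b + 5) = (b - 2)/(b^2 - 6*b + 5)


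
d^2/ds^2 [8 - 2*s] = 0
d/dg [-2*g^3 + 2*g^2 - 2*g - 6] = -6*g^2 + 4*g - 2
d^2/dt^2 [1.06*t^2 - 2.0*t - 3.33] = 2.12000000000000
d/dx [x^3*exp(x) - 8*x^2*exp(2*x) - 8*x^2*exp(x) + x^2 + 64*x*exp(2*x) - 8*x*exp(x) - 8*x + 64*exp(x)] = x^3*exp(x) - 16*x^2*exp(2*x) - 5*x^2*exp(x) + 112*x*exp(2*x) - 24*x*exp(x) + 2*x + 64*exp(2*x) + 56*exp(x) - 8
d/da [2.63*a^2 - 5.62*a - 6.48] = 5.26*a - 5.62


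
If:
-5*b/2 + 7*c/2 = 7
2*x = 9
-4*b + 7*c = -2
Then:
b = -16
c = -66/7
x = 9/2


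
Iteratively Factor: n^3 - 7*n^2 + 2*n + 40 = (n + 2)*(n^2 - 9*n + 20) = (n - 5)*(n + 2)*(n - 4)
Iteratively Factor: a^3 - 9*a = (a - 3)*(a^2 + 3*a) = a*(a - 3)*(a + 3)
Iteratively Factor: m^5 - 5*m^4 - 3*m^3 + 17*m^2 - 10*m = (m + 2)*(m^4 - 7*m^3 + 11*m^2 - 5*m) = (m - 1)*(m + 2)*(m^3 - 6*m^2 + 5*m) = (m - 1)^2*(m + 2)*(m^2 - 5*m) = (m - 5)*(m - 1)^2*(m + 2)*(m)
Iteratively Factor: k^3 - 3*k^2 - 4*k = (k)*(k^2 - 3*k - 4) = k*(k + 1)*(k - 4)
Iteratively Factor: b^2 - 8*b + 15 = (b - 3)*(b - 5)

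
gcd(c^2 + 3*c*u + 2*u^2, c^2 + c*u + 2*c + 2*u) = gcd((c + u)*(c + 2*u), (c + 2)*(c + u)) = c + u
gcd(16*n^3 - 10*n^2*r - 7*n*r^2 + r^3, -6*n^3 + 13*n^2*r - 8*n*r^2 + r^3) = -n + r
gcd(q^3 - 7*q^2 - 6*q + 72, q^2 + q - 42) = q - 6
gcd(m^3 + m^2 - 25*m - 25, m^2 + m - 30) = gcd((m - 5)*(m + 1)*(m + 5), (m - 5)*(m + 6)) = m - 5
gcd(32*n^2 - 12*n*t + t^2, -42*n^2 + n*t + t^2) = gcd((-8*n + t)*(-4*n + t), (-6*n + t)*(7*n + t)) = 1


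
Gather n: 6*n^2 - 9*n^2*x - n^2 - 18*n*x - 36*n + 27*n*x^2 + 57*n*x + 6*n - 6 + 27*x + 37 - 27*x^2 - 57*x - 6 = n^2*(5 - 9*x) + n*(27*x^2 + 39*x - 30) - 27*x^2 - 30*x + 25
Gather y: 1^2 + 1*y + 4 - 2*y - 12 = -y - 7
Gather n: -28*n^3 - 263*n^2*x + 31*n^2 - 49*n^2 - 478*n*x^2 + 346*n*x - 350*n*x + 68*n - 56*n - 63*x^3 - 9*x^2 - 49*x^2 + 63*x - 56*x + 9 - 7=-28*n^3 + n^2*(-263*x - 18) + n*(-478*x^2 - 4*x + 12) - 63*x^3 - 58*x^2 + 7*x + 2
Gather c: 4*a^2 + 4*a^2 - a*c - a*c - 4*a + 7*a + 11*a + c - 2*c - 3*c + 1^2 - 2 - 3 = 8*a^2 + 14*a + c*(-2*a - 4) - 4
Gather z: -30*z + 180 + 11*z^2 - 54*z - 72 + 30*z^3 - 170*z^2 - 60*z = 30*z^3 - 159*z^2 - 144*z + 108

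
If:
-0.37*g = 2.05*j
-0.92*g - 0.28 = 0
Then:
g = -0.30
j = 0.05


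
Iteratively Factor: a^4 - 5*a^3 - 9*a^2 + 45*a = (a + 3)*(a^3 - 8*a^2 + 15*a) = (a - 5)*(a + 3)*(a^2 - 3*a) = (a - 5)*(a - 3)*(a + 3)*(a)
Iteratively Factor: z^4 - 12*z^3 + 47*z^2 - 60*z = (z - 3)*(z^3 - 9*z^2 + 20*z) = z*(z - 3)*(z^2 - 9*z + 20) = z*(z - 5)*(z - 3)*(z - 4)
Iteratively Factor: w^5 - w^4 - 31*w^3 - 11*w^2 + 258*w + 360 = (w + 3)*(w^4 - 4*w^3 - 19*w^2 + 46*w + 120) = (w - 4)*(w + 3)*(w^3 - 19*w - 30) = (w - 4)*(w + 3)^2*(w^2 - 3*w - 10) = (w - 5)*(w - 4)*(w + 3)^2*(w + 2)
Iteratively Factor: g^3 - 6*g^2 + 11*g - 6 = (g - 2)*(g^2 - 4*g + 3) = (g - 3)*(g - 2)*(g - 1)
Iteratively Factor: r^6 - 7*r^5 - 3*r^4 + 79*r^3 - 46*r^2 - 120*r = (r + 1)*(r^5 - 8*r^4 + 5*r^3 + 74*r^2 - 120*r) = r*(r + 1)*(r^4 - 8*r^3 + 5*r^2 + 74*r - 120) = r*(r + 1)*(r + 3)*(r^3 - 11*r^2 + 38*r - 40) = r*(r - 4)*(r + 1)*(r + 3)*(r^2 - 7*r + 10) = r*(r - 4)*(r - 2)*(r + 1)*(r + 3)*(r - 5)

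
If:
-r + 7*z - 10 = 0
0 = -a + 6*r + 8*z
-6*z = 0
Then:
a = -60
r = -10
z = 0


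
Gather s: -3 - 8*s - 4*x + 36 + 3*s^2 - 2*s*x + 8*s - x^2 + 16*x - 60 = 3*s^2 - 2*s*x - x^2 + 12*x - 27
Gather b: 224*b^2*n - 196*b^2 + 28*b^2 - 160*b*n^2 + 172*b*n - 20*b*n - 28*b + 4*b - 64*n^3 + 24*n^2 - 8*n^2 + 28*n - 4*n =b^2*(224*n - 168) + b*(-160*n^2 + 152*n - 24) - 64*n^3 + 16*n^2 + 24*n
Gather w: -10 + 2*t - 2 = 2*t - 12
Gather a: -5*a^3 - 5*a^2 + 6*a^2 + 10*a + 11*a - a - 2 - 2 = -5*a^3 + a^2 + 20*a - 4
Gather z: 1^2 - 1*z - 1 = -z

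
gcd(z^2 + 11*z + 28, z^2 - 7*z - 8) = 1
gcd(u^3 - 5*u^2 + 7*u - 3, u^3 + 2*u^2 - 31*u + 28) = u - 1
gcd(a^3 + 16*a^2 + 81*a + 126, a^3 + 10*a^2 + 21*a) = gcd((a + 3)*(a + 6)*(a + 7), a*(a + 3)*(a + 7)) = a^2 + 10*a + 21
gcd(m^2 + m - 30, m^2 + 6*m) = m + 6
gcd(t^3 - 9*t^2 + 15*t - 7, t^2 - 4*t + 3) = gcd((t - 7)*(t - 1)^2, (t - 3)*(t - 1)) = t - 1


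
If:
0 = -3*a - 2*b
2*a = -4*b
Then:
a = 0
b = 0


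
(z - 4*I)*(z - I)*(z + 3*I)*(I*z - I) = I*z^4 + 2*z^3 - I*z^3 - 2*z^2 + 11*I*z^2 + 12*z - 11*I*z - 12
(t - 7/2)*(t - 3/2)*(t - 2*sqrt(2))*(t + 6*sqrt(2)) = t^4 - 5*t^3 + 4*sqrt(2)*t^3 - 20*sqrt(2)*t^2 - 75*t^2/4 + 21*sqrt(2)*t + 120*t - 126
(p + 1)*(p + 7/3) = p^2 + 10*p/3 + 7/3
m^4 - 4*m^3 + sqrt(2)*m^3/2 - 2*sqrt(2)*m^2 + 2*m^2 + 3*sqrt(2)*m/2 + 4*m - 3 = (m - 3)*(m - 1)*(m - sqrt(2)/2)*(m + sqrt(2))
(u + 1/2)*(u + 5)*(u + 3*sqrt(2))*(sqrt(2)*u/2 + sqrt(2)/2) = sqrt(2)*u^4/2 + 3*u^3 + 13*sqrt(2)*u^3/4 + 4*sqrt(2)*u^2 + 39*u^2/2 + 5*sqrt(2)*u/4 + 24*u + 15/2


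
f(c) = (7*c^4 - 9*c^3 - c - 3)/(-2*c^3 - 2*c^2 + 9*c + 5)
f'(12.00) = -3.38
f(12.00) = -35.69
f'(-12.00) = -3.25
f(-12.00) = 52.43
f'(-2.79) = 167.63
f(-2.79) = 79.85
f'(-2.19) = 387.29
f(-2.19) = -77.30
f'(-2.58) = 973.65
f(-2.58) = 164.98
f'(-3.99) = 5.70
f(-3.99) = 36.50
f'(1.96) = 62958.62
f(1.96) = -299.00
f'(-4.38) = 2.40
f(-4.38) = 35.00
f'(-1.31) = 14.55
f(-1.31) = -6.84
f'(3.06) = -1.62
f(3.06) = -8.04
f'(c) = (6*c^2 + 4*c - 9)*(7*c^4 - 9*c^3 - c - 3)/(-2*c^3 - 2*c^2 + 9*c + 5)^2 + (28*c^3 - 27*c^2 - 1)/(-2*c^3 - 2*c^2 + 9*c + 5)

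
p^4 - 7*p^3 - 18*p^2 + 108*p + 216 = (p - 6)^2*(p + 2)*(p + 3)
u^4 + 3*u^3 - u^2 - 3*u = u*(u - 1)*(u + 1)*(u + 3)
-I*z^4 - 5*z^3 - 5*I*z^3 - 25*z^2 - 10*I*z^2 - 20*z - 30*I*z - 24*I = (z + 4)*(z - 6*I)*(z + I)*(-I*z - I)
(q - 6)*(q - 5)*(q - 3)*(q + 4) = q^4 - 10*q^3 + 7*q^2 + 162*q - 360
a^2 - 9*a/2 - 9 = (a - 6)*(a + 3/2)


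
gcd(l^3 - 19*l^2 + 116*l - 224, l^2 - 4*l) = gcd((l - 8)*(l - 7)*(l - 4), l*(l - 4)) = l - 4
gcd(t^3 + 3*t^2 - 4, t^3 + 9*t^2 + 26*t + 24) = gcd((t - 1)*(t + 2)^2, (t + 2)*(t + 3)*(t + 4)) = t + 2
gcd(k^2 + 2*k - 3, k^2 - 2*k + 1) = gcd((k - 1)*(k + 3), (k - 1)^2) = k - 1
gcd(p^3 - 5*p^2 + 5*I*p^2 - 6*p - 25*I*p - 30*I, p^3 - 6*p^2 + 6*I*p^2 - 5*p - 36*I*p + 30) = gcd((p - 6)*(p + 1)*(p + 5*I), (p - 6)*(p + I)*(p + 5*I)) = p^2 + p*(-6 + 5*I) - 30*I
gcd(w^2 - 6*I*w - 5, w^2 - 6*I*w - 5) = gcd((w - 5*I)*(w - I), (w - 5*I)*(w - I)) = w^2 - 6*I*w - 5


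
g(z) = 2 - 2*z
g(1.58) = -1.16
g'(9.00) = -2.00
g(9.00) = -16.00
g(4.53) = -7.06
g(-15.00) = 32.00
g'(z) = -2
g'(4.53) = -2.00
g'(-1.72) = -2.00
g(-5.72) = 13.44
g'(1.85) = -2.00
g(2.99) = -3.98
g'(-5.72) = -2.00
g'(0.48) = -2.00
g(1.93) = -1.86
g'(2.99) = -2.00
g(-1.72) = 5.44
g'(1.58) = -2.00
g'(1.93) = -2.00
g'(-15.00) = -2.00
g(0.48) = 1.04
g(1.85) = -1.70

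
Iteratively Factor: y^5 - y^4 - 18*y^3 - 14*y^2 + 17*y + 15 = (y + 1)*(y^4 - 2*y^3 - 16*y^2 + 2*y + 15) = (y - 1)*(y + 1)*(y^3 - y^2 - 17*y - 15) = (y - 1)*(y + 1)*(y + 3)*(y^2 - 4*y - 5) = (y - 1)*(y + 1)^2*(y + 3)*(y - 5)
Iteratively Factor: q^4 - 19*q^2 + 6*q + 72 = (q - 3)*(q^3 + 3*q^2 - 10*q - 24) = (q - 3)*(q + 2)*(q^2 + q - 12) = (q - 3)*(q + 2)*(q + 4)*(q - 3)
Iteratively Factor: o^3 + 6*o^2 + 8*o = (o + 4)*(o^2 + 2*o) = (o + 2)*(o + 4)*(o)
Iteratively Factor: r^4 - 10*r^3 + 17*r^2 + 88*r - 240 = (r - 4)*(r^3 - 6*r^2 - 7*r + 60) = (r - 4)*(r + 3)*(r^2 - 9*r + 20) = (r - 4)^2*(r + 3)*(r - 5)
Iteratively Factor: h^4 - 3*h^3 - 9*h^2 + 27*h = (h - 3)*(h^3 - 9*h) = (h - 3)^2*(h^2 + 3*h) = (h - 3)^2*(h + 3)*(h)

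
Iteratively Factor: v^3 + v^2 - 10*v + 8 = (v - 2)*(v^2 + 3*v - 4) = (v - 2)*(v + 4)*(v - 1)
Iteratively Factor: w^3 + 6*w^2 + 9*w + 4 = (w + 4)*(w^2 + 2*w + 1) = (w + 1)*(w + 4)*(w + 1)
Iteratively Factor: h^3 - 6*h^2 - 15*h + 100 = (h + 4)*(h^2 - 10*h + 25) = (h - 5)*(h + 4)*(h - 5)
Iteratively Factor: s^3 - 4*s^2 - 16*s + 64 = (s - 4)*(s^2 - 16) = (s - 4)*(s + 4)*(s - 4)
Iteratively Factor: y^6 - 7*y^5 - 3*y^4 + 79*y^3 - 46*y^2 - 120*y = (y - 4)*(y^5 - 3*y^4 - 15*y^3 + 19*y^2 + 30*y) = y*(y - 4)*(y^4 - 3*y^3 - 15*y^2 + 19*y + 30) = y*(y - 4)*(y - 2)*(y^3 - y^2 - 17*y - 15) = y*(y - 5)*(y - 4)*(y - 2)*(y^2 + 4*y + 3) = y*(y - 5)*(y - 4)*(y - 2)*(y + 1)*(y + 3)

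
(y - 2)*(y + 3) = y^2 + y - 6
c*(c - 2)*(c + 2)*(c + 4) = c^4 + 4*c^3 - 4*c^2 - 16*c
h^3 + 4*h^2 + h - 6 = (h - 1)*(h + 2)*(h + 3)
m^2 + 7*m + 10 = (m + 2)*(m + 5)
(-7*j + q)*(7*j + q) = -49*j^2 + q^2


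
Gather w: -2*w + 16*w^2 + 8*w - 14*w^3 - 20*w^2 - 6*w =-14*w^3 - 4*w^2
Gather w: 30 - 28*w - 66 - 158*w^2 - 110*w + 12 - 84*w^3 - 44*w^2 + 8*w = -84*w^3 - 202*w^2 - 130*w - 24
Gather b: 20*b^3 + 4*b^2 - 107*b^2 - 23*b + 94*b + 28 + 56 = 20*b^3 - 103*b^2 + 71*b + 84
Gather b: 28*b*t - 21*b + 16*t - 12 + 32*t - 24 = b*(28*t - 21) + 48*t - 36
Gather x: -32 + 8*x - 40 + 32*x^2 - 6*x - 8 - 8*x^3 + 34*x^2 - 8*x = -8*x^3 + 66*x^2 - 6*x - 80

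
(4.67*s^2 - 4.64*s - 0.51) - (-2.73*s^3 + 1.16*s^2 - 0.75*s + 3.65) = 2.73*s^3 + 3.51*s^2 - 3.89*s - 4.16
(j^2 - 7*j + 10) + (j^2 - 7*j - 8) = 2*j^2 - 14*j + 2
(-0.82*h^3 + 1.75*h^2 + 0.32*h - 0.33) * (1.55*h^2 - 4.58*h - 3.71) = -1.271*h^5 + 6.4681*h^4 - 4.4768*h^3 - 8.4696*h^2 + 0.3242*h + 1.2243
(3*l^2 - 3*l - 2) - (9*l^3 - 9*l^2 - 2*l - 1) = -9*l^3 + 12*l^2 - l - 1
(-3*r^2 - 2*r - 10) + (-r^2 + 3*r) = -4*r^2 + r - 10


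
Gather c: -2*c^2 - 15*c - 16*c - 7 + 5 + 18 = -2*c^2 - 31*c + 16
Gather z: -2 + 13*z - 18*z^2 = -18*z^2 + 13*z - 2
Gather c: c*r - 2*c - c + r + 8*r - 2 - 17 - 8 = c*(r - 3) + 9*r - 27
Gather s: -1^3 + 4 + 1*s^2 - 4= s^2 - 1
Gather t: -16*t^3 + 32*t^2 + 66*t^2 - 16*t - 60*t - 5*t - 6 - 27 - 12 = -16*t^3 + 98*t^2 - 81*t - 45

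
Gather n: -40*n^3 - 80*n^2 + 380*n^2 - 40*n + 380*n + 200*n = -40*n^3 + 300*n^2 + 540*n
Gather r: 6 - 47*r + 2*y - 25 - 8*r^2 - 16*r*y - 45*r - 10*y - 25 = -8*r^2 + r*(-16*y - 92) - 8*y - 44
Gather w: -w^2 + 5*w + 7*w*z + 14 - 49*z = -w^2 + w*(7*z + 5) - 49*z + 14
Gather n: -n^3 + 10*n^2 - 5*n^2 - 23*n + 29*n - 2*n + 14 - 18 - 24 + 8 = -n^3 + 5*n^2 + 4*n - 20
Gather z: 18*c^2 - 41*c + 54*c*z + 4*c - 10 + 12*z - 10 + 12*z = 18*c^2 - 37*c + z*(54*c + 24) - 20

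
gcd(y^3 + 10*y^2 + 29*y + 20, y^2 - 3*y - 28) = y + 4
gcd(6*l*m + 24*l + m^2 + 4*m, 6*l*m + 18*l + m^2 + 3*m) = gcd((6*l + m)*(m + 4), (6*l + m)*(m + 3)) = 6*l + m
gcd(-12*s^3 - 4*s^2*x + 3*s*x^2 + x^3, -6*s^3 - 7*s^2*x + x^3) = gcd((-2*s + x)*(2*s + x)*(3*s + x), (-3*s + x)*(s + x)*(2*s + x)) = 2*s + x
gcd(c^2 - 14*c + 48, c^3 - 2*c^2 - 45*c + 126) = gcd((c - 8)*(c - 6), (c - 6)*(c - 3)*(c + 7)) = c - 6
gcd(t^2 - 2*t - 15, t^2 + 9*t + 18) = t + 3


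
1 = 1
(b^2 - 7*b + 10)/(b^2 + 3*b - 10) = (b - 5)/(b + 5)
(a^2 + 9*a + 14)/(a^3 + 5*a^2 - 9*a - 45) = (a^2 + 9*a + 14)/(a^3 + 5*a^2 - 9*a - 45)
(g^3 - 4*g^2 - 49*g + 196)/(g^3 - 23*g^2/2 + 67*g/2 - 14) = 2*(g + 7)/(2*g - 1)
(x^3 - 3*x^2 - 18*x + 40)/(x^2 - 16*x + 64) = (x^3 - 3*x^2 - 18*x + 40)/(x^2 - 16*x + 64)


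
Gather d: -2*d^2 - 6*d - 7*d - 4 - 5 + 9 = -2*d^2 - 13*d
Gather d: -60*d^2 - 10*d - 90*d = -60*d^2 - 100*d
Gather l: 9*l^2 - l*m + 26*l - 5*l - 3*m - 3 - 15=9*l^2 + l*(21 - m) - 3*m - 18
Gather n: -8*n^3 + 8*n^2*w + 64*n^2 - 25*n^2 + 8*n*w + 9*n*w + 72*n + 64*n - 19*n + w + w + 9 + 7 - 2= -8*n^3 + n^2*(8*w + 39) + n*(17*w + 117) + 2*w + 14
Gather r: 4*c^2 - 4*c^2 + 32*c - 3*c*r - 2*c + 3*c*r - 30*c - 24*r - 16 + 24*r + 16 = 0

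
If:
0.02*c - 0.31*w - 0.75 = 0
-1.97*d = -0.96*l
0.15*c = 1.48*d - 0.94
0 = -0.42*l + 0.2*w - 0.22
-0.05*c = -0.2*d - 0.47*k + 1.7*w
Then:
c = -16.81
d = -1.07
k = -14.01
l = -2.19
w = -3.50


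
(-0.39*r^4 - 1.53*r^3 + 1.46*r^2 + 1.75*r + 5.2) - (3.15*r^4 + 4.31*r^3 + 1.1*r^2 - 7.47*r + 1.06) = -3.54*r^4 - 5.84*r^3 + 0.36*r^2 + 9.22*r + 4.14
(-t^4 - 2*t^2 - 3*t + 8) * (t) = -t^5 - 2*t^3 - 3*t^2 + 8*t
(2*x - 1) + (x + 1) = 3*x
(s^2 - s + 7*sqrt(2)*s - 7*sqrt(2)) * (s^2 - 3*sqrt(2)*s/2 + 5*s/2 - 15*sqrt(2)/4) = s^4 + 3*s^3/2 + 11*sqrt(2)*s^3/2 - 47*s^2/2 + 33*sqrt(2)*s^2/4 - 63*s/2 - 55*sqrt(2)*s/4 + 105/2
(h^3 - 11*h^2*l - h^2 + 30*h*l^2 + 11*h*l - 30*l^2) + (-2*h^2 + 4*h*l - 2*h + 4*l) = h^3 - 11*h^2*l - 3*h^2 + 30*h*l^2 + 15*h*l - 2*h - 30*l^2 + 4*l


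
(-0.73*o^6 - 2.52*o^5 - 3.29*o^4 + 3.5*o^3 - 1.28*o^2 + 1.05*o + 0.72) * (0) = 0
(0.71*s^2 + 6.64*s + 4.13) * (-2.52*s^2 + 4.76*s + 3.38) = -1.7892*s^4 - 13.3532*s^3 + 23.5986*s^2 + 42.102*s + 13.9594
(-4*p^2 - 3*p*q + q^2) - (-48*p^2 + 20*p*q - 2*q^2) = 44*p^2 - 23*p*q + 3*q^2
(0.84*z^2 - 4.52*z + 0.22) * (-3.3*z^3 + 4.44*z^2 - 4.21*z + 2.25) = -2.772*z^5 + 18.6456*z^4 - 24.3312*z^3 + 21.896*z^2 - 11.0962*z + 0.495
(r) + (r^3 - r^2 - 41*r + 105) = r^3 - r^2 - 40*r + 105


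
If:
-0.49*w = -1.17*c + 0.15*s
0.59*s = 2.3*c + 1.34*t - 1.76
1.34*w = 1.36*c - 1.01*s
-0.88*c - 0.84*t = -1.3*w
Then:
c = 0.18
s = -0.56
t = 0.75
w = 0.61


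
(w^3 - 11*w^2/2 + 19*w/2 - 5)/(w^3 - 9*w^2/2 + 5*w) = (w - 1)/w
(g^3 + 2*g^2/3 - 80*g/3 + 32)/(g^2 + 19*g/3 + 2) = (3*g^2 - 16*g + 16)/(3*g + 1)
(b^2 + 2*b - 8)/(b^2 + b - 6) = (b + 4)/(b + 3)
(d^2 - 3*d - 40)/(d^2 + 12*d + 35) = (d - 8)/(d + 7)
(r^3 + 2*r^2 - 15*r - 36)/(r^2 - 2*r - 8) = (r^2 + 6*r + 9)/(r + 2)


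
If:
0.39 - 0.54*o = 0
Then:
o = 0.72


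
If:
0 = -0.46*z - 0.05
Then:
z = -0.11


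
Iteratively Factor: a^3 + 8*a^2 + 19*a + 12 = (a + 4)*(a^2 + 4*a + 3) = (a + 1)*(a + 4)*(a + 3)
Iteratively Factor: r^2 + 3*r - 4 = (r - 1)*(r + 4)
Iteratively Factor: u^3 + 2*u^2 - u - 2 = (u - 1)*(u^2 + 3*u + 2) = (u - 1)*(u + 2)*(u + 1)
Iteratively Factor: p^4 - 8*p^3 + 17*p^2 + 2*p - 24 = (p + 1)*(p^3 - 9*p^2 + 26*p - 24) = (p - 3)*(p + 1)*(p^2 - 6*p + 8) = (p - 4)*(p - 3)*(p + 1)*(p - 2)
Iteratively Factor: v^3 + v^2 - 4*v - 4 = (v + 2)*(v^2 - v - 2) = (v + 1)*(v + 2)*(v - 2)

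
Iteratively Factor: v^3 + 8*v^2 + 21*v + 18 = (v + 3)*(v^2 + 5*v + 6) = (v + 2)*(v + 3)*(v + 3)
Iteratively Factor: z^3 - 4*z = (z - 2)*(z^2 + 2*z) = (z - 2)*(z + 2)*(z)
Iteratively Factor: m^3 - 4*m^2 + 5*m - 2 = (m - 1)*(m^2 - 3*m + 2) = (m - 2)*(m - 1)*(m - 1)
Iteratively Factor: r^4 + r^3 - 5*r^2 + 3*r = (r)*(r^3 + r^2 - 5*r + 3) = r*(r - 1)*(r^2 + 2*r - 3) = r*(r - 1)^2*(r + 3)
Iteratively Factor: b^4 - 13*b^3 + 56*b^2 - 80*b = (b - 4)*(b^3 - 9*b^2 + 20*b) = (b - 4)^2*(b^2 - 5*b) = (b - 5)*(b - 4)^2*(b)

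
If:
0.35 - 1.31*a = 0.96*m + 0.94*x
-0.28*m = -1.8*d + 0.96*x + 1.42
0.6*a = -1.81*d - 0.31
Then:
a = -3.19584222777641*x - 8.52915053152119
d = 1.05939521362754*x + 2.65607199939929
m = 3.38182637331989*x + 12.0033199961383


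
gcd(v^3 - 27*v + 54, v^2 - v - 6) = v - 3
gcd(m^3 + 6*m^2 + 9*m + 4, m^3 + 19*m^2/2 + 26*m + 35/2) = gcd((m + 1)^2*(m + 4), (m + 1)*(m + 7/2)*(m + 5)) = m + 1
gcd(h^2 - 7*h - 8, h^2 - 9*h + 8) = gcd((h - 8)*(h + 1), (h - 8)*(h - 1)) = h - 8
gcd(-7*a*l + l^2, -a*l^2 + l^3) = l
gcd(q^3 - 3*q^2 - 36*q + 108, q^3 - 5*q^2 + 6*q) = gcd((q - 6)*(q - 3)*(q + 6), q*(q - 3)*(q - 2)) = q - 3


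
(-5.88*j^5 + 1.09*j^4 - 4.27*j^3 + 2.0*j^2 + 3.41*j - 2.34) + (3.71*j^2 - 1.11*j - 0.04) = -5.88*j^5 + 1.09*j^4 - 4.27*j^3 + 5.71*j^2 + 2.3*j - 2.38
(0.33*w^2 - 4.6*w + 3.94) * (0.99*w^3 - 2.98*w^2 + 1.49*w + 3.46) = 0.3267*w^5 - 5.5374*w^4 + 18.1003*w^3 - 17.4534*w^2 - 10.0454*w + 13.6324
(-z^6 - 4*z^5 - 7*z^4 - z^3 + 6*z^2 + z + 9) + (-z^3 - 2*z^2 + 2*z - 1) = -z^6 - 4*z^5 - 7*z^4 - 2*z^3 + 4*z^2 + 3*z + 8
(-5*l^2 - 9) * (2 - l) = 5*l^3 - 10*l^2 + 9*l - 18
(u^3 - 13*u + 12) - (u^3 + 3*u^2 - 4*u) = -3*u^2 - 9*u + 12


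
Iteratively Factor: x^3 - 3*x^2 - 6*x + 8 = (x - 1)*(x^2 - 2*x - 8) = (x - 4)*(x - 1)*(x + 2)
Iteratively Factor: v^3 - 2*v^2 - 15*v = (v)*(v^2 - 2*v - 15) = v*(v + 3)*(v - 5)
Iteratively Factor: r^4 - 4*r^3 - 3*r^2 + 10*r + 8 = (r + 1)*(r^3 - 5*r^2 + 2*r + 8) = (r - 2)*(r + 1)*(r^2 - 3*r - 4) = (r - 4)*(r - 2)*(r + 1)*(r + 1)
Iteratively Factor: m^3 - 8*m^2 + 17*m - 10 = (m - 5)*(m^2 - 3*m + 2) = (m - 5)*(m - 2)*(m - 1)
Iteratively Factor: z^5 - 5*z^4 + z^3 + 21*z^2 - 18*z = (z - 3)*(z^4 - 2*z^3 - 5*z^2 + 6*z) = (z - 3)*(z - 1)*(z^3 - z^2 - 6*z) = (z - 3)*(z - 1)*(z + 2)*(z^2 - 3*z) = z*(z - 3)*(z - 1)*(z + 2)*(z - 3)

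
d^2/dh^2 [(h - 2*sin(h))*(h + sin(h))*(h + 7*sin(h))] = -6*h^2*sin(h) + 24*h*cos(h) - 18*h*cos(2*h) + 6*h + 45*sin(h)/2 - 18*sin(2*h) - 63*sin(3*h)/2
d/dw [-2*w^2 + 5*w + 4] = 5 - 4*w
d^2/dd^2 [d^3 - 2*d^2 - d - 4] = 6*d - 4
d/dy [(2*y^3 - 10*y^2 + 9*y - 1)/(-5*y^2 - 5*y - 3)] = (-10*y^4 - 20*y^3 + 77*y^2 + 50*y - 32)/(25*y^4 + 50*y^3 + 55*y^2 + 30*y + 9)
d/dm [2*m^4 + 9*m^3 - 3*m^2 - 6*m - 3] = 8*m^3 + 27*m^2 - 6*m - 6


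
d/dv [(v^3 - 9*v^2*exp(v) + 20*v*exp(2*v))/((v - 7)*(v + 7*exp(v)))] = (-v*(v - 7)*(7*exp(v) + 1)*(v^2 - 9*v*exp(v) + 20*exp(2*v)) + v*(v + 7*exp(v))*(-v^2 + 9*v*exp(v) - 20*exp(2*v)) + (v - 7)*(v + 7*exp(v))*(-9*v^2*exp(v) + 3*v^2 + 40*v*exp(2*v) - 18*v*exp(v) + 20*exp(2*v)))/((v - 7)^2*(v + 7*exp(v))^2)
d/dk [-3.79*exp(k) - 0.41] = -3.79*exp(k)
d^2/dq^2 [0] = 0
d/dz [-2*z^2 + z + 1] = 1 - 4*z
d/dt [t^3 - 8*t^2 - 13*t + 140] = 3*t^2 - 16*t - 13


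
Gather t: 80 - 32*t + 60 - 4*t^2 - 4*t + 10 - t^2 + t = -5*t^2 - 35*t + 150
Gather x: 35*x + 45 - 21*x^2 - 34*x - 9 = -21*x^2 + x + 36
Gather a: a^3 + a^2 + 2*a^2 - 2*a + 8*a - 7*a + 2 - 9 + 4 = a^3 + 3*a^2 - a - 3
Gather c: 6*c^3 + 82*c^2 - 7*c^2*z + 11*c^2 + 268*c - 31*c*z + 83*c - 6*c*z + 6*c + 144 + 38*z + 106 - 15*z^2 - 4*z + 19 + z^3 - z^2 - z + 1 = 6*c^3 + c^2*(93 - 7*z) + c*(357 - 37*z) + z^3 - 16*z^2 + 33*z + 270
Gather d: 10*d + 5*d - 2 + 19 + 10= 15*d + 27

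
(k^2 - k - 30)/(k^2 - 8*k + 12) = (k + 5)/(k - 2)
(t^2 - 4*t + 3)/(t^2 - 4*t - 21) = (-t^2 + 4*t - 3)/(-t^2 + 4*t + 21)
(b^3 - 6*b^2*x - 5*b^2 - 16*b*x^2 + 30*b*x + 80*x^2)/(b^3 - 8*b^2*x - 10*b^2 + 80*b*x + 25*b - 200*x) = (b + 2*x)/(b - 5)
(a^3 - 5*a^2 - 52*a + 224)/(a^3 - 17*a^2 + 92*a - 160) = (a + 7)/(a - 5)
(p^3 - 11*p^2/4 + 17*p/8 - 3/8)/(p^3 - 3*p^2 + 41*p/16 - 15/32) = 4*(p - 1)/(4*p - 5)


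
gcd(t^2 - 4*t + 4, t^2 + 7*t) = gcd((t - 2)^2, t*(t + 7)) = 1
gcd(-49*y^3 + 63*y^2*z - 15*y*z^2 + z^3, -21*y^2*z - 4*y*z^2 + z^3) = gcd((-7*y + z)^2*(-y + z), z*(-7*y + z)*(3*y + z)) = 7*y - z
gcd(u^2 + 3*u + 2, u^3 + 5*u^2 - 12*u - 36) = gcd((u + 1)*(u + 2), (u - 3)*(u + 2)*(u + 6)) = u + 2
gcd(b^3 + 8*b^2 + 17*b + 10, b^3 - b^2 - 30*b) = b + 5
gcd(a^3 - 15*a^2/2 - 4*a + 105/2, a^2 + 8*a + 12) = 1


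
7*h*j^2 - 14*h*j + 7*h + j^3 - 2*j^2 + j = (7*h + j)*(j - 1)^2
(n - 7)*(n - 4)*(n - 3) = n^3 - 14*n^2 + 61*n - 84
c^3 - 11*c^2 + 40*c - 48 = (c - 4)^2*(c - 3)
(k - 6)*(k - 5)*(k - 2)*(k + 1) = k^4 - 12*k^3 + 39*k^2 - 8*k - 60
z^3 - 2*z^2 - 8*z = z*(z - 4)*(z + 2)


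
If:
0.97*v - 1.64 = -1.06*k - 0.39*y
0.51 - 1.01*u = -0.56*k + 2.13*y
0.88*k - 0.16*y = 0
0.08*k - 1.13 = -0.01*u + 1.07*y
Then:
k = -0.19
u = 2.61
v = 2.32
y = -1.05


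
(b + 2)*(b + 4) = b^2 + 6*b + 8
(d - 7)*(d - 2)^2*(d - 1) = d^4 - 12*d^3 + 43*d^2 - 60*d + 28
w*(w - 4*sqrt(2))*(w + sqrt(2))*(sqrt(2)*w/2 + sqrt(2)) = sqrt(2)*w^4/2 - 3*w^3 + sqrt(2)*w^3 - 6*w^2 - 4*sqrt(2)*w^2 - 8*sqrt(2)*w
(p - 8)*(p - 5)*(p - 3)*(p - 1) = p^4 - 17*p^3 + 95*p^2 - 199*p + 120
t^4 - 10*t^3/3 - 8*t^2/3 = t^2*(t - 4)*(t + 2/3)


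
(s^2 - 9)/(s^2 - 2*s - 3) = (s + 3)/(s + 1)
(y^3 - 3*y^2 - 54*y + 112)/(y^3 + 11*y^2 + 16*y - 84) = (y - 8)/(y + 6)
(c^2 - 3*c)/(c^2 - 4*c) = (c - 3)/(c - 4)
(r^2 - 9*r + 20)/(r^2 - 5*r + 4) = (r - 5)/(r - 1)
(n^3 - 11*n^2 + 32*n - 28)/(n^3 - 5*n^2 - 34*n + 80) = (n^2 - 9*n + 14)/(n^2 - 3*n - 40)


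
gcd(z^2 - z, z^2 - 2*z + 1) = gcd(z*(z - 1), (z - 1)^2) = z - 1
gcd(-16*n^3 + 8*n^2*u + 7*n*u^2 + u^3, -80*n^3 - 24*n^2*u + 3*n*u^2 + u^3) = 16*n^2 + 8*n*u + u^2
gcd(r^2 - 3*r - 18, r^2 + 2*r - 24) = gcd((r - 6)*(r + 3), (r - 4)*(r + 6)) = 1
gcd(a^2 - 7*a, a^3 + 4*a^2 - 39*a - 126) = 1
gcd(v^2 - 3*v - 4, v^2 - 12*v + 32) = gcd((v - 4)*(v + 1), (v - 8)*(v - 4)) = v - 4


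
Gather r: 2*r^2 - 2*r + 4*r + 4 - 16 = 2*r^2 + 2*r - 12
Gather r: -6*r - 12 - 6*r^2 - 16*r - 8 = -6*r^2 - 22*r - 20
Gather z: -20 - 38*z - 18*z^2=-18*z^2 - 38*z - 20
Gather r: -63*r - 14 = -63*r - 14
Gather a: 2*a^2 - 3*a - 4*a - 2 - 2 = 2*a^2 - 7*a - 4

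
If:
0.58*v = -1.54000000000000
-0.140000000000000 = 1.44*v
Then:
No Solution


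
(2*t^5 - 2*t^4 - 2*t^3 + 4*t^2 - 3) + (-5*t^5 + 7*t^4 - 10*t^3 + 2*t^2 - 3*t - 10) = -3*t^5 + 5*t^4 - 12*t^3 + 6*t^2 - 3*t - 13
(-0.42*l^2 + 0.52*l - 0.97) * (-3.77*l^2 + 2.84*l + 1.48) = 1.5834*l^4 - 3.1532*l^3 + 4.5121*l^2 - 1.9852*l - 1.4356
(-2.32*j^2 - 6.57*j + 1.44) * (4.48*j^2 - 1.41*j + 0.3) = -10.3936*j^4 - 26.1624*j^3 + 15.0189*j^2 - 4.0014*j + 0.432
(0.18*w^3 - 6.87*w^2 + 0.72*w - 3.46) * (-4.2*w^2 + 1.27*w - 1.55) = -0.756*w^5 + 29.0826*w^4 - 12.0279*w^3 + 26.0949*w^2 - 5.5102*w + 5.363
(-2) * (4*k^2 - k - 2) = -8*k^2 + 2*k + 4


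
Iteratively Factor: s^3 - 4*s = (s)*(s^2 - 4) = s*(s - 2)*(s + 2)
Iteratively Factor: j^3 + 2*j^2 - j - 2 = (j + 2)*(j^2 - 1) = (j - 1)*(j + 2)*(j + 1)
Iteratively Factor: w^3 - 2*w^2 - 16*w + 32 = (w - 4)*(w^2 + 2*w - 8) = (w - 4)*(w - 2)*(w + 4)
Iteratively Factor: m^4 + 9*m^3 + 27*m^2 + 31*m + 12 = (m + 1)*(m^3 + 8*m^2 + 19*m + 12) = (m + 1)*(m + 4)*(m^2 + 4*m + 3) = (m + 1)^2*(m + 4)*(m + 3)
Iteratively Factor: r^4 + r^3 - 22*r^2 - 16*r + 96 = (r - 2)*(r^3 + 3*r^2 - 16*r - 48) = (r - 2)*(r + 3)*(r^2 - 16) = (r - 2)*(r + 3)*(r + 4)*(r - 4)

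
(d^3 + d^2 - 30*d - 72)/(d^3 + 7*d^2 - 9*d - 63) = (d^2 - 2*d - 24)/(d^2 + 4*d - 21)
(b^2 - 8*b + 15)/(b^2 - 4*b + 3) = (b - 5)/(b - 1)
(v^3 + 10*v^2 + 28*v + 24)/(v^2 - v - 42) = (v^2 + 4*v + 4)/(v - 7)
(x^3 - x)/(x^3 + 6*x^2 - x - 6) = x/(x + 6)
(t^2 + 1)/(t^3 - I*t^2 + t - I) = 1/(t - I)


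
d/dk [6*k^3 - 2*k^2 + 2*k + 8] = 18*k^2 - 4*k + 2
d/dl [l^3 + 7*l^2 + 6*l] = 3*l^2 + 14*l + 6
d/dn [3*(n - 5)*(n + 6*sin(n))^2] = 3*(n + 6*sin(n))*(n + (2*n - 10)*(6*cos(n) + 1) + 6*sin(n))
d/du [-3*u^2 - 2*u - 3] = -6*u - 2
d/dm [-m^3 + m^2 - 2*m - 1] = -3*m^2 + 2*m - 2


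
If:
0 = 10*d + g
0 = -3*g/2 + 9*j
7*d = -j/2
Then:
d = 0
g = 0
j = 0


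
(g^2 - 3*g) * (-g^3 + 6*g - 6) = -g^5 + 3*g^4 + 6*g^3 - 24*g^2 + 18*g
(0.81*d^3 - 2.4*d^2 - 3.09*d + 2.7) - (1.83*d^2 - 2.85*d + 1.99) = 0.81*d^3 - 4.23*d^2 - 0.24*d + 0.71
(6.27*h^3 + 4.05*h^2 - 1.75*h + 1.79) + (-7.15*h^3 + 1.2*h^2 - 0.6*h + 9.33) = -0.880000000000001*h^3 + 5.25*h^2 - 2.35*h + 11.12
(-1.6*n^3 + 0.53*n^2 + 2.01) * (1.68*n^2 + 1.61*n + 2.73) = -2.688*n^5 - 1.6856*n^4 - 3.5147*n^3 + 4.8237*n^2 + 3.2361*n + 5.4873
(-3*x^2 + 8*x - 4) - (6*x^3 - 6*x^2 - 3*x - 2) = -6*x^3 + 3*x^2 + 11*x - 2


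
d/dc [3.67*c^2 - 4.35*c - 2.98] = 7.34*c - 4.35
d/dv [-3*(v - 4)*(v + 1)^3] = (33 - 12*v)*(v + 1)^2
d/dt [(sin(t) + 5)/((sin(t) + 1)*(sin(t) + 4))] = -(sin(t)^2 + 10*sin(t) + 21)*cos(t)/((sin(t) + 1)^2*(sin(t) + 4)^2)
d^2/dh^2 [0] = 0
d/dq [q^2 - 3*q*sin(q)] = -3*q*cos(q) + 2*q - 3*sin(q)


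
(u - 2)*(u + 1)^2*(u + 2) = u^4 + 2*u^3 - 3*u^2 - 8*u - 4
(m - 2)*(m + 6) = m^2 + 4*m - 12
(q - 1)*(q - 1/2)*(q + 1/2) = q^3 - q^2 - q/4 + 1/4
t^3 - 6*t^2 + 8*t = t*(t - 4)*(t - 2)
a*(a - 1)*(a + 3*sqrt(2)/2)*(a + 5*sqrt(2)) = a^4 - a^3 + 13*sqrt(2)*a^3/2 - 13*sqrt(2)*a^2/2 + 15*a^2 - 15*a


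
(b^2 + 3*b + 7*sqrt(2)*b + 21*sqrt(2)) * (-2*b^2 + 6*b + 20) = -2*b^4 - 14*sqrt(2)*b^3 + 38*b^2 + 60*b + 266*sqrt(2)*b + 420*sqrt(2)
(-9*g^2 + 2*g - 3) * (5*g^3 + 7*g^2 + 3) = -45*g^5 - 53*g^4 - g^3 - 48*g^2 + 6*g - 9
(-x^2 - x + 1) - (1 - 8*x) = -x^2 + 7*x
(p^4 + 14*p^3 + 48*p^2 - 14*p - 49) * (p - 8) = p^5 + 6*p^4 - 64*p^3 - 398*p^2 + 63*p + 392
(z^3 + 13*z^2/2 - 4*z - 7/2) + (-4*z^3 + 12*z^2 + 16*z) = -3*z^3 + 37*z^2/2 + 12*z - 7/2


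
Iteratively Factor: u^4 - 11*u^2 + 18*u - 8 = (u - 1)*(u^3 + u^2 - 10*u + 8) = (u - 1)^2*(u^2 + 2*u - 8) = (u - 2)*(u - 1)^2*(u + 4)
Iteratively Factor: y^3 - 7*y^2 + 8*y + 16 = (y - 4)*(y^2 - 3*y - 4) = (y - 4)*(y + 1)*(y - 4)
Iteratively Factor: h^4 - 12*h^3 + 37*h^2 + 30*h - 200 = (h - 5)*(h^3 - 7*h^2 + 2*h + 40) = (h - 5)*(h - 4)*(h^2 - 3*h - 10) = (h - 5)^2*(h - 4)*(h + 2)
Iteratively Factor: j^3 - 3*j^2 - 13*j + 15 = (j - 5)*(j^2 + 2*j - 3) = (j - 5)*(j - 1)*(j + 3)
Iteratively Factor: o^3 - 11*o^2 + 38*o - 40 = (o - 2)*(o^2 - 9*o + 20) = (o - 5)*(o - 2)*(o - 4)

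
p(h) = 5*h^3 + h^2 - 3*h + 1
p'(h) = 15*h^2 + 2*h - 3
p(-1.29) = -4.20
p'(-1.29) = 19.38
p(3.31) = 183.35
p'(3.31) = 167.96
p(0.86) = 2.34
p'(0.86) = 9.81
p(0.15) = 0.59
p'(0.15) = -2.36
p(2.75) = 104.30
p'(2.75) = 115.94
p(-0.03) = 1.09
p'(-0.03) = -3.05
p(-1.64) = -13.45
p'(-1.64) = 34.06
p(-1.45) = -7.79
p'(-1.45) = 25.64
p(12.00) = 8749.00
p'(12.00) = 2181.00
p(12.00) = 8749.00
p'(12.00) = 2181.00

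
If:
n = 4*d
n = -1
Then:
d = -1/4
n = -1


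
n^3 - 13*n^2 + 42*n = n*(n - 7)*(n - 6)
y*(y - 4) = y^2 - 4*y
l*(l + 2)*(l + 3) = l^3 + 5*l^2 + 6*l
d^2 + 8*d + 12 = (d + 2)*(d + 6)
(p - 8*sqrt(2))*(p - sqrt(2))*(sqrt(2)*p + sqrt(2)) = sqrt(2)*p^3 - 18*p^2 + sqrt(2)*p^2 - 18*p + 16*sqrt(2)*p + 16*sqrt(2)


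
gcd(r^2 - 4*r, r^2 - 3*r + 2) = 1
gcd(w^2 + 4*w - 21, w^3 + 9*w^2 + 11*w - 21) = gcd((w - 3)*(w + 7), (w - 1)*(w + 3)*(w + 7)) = w + 7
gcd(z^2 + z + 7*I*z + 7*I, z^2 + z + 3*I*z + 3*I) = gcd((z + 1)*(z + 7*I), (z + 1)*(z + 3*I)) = z + 1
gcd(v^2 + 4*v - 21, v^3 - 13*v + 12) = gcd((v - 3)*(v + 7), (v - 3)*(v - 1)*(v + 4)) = v - 3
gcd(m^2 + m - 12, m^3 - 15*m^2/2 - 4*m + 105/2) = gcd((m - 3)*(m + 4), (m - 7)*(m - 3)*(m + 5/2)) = m - 3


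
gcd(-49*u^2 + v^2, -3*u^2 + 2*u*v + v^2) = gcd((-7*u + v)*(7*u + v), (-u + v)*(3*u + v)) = 1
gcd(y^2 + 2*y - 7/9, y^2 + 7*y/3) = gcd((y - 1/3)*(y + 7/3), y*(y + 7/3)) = y + 7/3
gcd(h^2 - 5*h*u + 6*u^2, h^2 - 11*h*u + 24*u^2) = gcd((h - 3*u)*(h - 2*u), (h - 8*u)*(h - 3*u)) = -h + 3*u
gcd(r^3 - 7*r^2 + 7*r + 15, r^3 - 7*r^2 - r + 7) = r + 1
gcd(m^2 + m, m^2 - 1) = m + 1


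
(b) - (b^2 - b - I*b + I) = -b^2 + 2*b + I*b - I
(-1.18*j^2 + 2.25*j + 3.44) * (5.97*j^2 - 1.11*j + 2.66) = -7.0446*j^4 + 14.7423*j^3 + 14.9005*j^2 + 2.1666*j + 9.1504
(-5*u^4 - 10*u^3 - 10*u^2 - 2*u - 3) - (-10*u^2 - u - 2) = -5*u^4 - 10*u^3 - u - 1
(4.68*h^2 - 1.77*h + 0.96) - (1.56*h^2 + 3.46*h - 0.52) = 3.12*h^2 - 5.23*h + 1.48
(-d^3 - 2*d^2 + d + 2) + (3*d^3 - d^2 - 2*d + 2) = 2*d^3 - 3*d^2 - d + 4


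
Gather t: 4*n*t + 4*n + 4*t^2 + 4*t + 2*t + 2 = 4*n + 4*t^2 + t*(4*n + 6) + 2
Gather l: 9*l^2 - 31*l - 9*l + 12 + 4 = 9*l^2 - 40*l + 16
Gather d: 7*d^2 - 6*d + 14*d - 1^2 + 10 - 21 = 7*d^2 + 8*d - 12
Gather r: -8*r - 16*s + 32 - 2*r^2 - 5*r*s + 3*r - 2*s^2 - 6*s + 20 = -2*r^2 + r*(-5*s - 5) - 2*s^2 - 22*s + 52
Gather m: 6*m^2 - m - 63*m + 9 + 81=6*m^2 - 64*m + 90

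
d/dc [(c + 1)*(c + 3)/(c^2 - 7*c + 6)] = (-11*c^2 + 6*c + 45)/(c^4 - 14*c^3 + 61*c^2 - 84*c + 36)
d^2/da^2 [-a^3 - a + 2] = -6*a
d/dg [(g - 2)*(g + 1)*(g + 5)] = 3*g^2 + 8*g - 7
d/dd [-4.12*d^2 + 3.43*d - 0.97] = 3.43 - 8.24*d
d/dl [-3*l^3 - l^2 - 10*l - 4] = -9*l^2 - 2*l - 10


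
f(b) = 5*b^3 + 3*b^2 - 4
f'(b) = 15*b^2 + 6*b = 3*b*(5*b + 2)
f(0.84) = 1.08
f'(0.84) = 15.62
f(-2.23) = -44.53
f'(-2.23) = 61.21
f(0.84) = 1.08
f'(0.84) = 15.62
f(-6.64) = -1335.51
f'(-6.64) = 621.50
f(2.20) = 63.76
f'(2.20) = 85.80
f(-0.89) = -5.15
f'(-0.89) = 6.54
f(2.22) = 65.49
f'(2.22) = 87.25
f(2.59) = 102.99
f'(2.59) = 116.16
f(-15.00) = -16204.00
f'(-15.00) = 3285.00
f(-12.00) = -8212.00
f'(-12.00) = 2088.00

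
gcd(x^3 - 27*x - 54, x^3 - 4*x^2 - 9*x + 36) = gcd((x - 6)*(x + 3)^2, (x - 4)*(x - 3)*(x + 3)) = x + 3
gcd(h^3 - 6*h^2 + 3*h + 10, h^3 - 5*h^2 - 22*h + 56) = h - 2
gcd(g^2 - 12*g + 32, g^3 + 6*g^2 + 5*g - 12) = 1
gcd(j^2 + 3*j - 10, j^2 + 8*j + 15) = j + 5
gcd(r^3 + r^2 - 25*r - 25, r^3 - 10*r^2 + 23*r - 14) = 1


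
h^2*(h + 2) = h^3 + 2*h^2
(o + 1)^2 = o^2 + 2*o + 1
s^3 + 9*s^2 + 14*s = s*(s + 2)*(s + 7)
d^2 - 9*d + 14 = (d - 7)*(d - 2)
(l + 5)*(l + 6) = l^2 + 11*l + 30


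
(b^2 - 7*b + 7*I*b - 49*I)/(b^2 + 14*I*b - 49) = (b - 7)/(b + 7*I)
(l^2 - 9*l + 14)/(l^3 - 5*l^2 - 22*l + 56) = 1/(l + 4)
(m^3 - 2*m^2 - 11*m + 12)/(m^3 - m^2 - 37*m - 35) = (-m^3 + 2*m^2 + 11*m - 12)/(-m^3 + m^2 + 37*m + 35)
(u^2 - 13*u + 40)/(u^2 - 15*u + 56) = (u - 5)/(u - 7)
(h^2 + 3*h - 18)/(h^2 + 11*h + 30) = (h - 3)/(h + 5)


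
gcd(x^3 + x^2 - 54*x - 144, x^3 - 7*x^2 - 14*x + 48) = x^2 - 5*x - 24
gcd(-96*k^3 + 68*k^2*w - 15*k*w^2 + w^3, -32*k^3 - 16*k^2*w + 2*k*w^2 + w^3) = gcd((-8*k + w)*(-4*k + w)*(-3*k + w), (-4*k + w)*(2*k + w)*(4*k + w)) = -4*k + w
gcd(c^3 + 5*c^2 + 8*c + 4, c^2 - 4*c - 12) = c + 2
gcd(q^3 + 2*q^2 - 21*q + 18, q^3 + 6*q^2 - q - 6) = q^2 + 5*q - 6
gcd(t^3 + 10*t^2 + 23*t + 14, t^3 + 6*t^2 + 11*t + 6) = t^2 + 3*t + 2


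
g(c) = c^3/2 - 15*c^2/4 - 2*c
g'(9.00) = 52.00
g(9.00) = 42.75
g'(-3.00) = 34.00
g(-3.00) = -41.25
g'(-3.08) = 35.33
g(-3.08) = -44.02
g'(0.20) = -3.44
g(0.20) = -0.55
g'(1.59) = -10.13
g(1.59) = -10.65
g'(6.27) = 9.94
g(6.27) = -36.72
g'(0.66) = -6.30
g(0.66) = -2.81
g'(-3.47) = 42.09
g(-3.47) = -59.10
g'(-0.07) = -1.47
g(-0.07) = 0.12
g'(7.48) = 25.83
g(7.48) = -15.52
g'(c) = 3*c^2/2 - 15*c/2 - 2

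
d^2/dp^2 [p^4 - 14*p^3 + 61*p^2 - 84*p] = 12*p^2 - 84*p + 122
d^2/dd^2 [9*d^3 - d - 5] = 54*d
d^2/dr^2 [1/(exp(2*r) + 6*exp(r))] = 2*(4*(exp(r) + 3)^2 - (exp(r) + 6)*(2*exp(r) + 3))*exp(-r)/(exp(r) + 6)^3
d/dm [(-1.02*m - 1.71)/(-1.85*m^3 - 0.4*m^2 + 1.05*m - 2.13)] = (-3.774*m^3 - 9.8985*m^2 - 1.368*m + 3.9681)/(3.4225*m^6 + 1.48*m^5 - 3.725*m^4 + 7.041*m^3 + 2.8065*m^2 - 4.473*m + 4.5369)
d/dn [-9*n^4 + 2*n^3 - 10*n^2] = 2*n*(-18*n^2 + 3*n - 10)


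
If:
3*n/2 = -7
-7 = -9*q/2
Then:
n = -14/3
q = 14/9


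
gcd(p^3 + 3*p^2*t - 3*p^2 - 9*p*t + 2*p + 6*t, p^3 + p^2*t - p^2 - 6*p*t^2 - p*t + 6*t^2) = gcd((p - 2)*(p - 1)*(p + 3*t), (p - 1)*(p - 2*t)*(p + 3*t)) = p^2 + 3*p*t - p - 3*t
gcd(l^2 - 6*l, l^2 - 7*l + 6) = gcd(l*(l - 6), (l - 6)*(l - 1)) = l - 6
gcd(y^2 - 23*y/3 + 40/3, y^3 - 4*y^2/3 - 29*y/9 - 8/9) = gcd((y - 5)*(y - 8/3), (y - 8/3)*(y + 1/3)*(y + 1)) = y - 8/3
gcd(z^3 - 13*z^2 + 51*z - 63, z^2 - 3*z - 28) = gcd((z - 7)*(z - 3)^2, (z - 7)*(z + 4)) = z - 7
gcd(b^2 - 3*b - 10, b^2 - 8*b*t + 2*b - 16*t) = b + 2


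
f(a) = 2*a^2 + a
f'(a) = 4*a + 1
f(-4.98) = 44.62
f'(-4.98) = -18.92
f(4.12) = 38.07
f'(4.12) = 17.48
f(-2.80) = 12.88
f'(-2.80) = -10.20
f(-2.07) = 6.50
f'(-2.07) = -7.28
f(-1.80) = 4.68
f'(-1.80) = -6.20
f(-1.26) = 1.92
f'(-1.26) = -4.04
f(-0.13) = -0.10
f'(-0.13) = 0.48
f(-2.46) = 9.64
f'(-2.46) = -8.84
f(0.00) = 0.00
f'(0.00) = 1.00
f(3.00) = 21.00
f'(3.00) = 13.00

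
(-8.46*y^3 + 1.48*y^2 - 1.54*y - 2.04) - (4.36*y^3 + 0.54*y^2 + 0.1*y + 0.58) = -12.82*y^3 + 0.94*y^2 - 1.64*y - 2.62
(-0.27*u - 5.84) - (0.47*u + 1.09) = -0.74*u - 6.93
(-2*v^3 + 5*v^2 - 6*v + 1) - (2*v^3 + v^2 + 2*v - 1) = -4*v^3 + 4*v^2 - 8*v + 2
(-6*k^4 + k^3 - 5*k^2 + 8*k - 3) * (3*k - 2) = -18*k^5 + 15*k^4 - 17*k^3 + 34*k^2 - 25*k + 6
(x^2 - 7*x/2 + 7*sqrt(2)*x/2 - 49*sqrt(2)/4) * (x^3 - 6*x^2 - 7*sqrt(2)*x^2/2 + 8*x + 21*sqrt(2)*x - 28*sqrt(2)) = x^5 - 19*x^4/2 + 9*x^3/2 + 819*x^2/4 - 1421*x/2 + 686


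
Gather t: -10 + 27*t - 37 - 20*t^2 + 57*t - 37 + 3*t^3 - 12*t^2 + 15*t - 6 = 3*t^3 - 32*t^2 + 99*t - 90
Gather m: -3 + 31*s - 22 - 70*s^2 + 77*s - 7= -70*s^2 + 108*s - 32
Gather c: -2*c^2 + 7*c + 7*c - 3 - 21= -2*c^2 + 14*c - 24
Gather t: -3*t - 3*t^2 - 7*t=-3*t^2 - 10*t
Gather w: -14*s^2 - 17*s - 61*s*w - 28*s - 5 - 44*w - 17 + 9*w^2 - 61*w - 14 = -14*s^2 - 45*s + 9*w^2 + w*(-61*s - 105) - 36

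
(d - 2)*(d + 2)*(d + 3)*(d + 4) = d^4 + 7*d^3 + 8*d^2 - 28*d - 48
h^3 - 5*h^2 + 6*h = h*(h - 3)*(h - 2)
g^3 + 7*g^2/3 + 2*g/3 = g*(g + 1/3)*(g + 2)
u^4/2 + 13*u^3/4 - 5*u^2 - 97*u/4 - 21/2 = (u/2 + 1)*(u - 3)*(u + 1/2)*(u + 7)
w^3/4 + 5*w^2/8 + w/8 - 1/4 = (w/4 + 1/4)*(w - 1/2)*(w + 2)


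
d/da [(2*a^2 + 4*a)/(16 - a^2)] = 4*(a^2 + 16*a + 16)/(a^4 - 32*a^2 + 256)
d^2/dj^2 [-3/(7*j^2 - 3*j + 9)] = 6*(49*j^2 - 21*j - (14*j - 3)^2 + 63)/(7*j^2 - 3*j + 9)^3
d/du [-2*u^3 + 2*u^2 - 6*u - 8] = -6*u^2 + 4*u - 6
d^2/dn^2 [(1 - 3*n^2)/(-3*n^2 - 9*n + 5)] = 6*(-27*n^3 + 36*n^2 - 27*n - 7)/(27*n^6 + 243*n^5 + 594*n^4 - 81*n^3 - 990*n^2 + 675*n - 125)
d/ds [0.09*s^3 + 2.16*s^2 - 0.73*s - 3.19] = 0.27*s^2 + 4.32*s - 0.73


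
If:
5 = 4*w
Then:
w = 5/4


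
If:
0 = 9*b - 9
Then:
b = 1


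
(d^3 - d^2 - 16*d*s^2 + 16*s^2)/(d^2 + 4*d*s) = d - 4*s - 1 + 4*s/d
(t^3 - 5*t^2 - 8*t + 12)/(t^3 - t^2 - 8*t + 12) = (t^3 - 5*t^2 - 8*t + 12)/(t^3 - t^2 - 8*t + 12)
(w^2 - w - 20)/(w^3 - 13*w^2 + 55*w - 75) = (w + 4)/(w^2 - 8*w + 15)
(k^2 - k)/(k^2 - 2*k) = (k - 1)/(k - 2)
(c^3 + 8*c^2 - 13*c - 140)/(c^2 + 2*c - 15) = (c^2 + 3*c - 28)/(c - 3)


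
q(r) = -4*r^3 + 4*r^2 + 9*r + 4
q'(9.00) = -891.00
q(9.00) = -2507.00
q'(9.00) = -891.00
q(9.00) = -2507.00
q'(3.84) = -137.23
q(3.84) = -128.95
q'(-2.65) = -96.47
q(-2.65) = 82.68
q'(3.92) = -144.04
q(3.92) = -140.20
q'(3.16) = -85.55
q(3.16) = -53.84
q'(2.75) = -59.75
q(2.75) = -24.19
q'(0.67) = 8.97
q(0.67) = 10.62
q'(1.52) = -6.56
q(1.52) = 12.87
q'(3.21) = -88.97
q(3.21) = -58.20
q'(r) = -12*r^2 + 8*r + 9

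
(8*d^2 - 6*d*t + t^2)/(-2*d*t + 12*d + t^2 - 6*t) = (-4*d + t)/(t - 6)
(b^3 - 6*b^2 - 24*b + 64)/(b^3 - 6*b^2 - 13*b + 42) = (b^2 - 4*b - 32)/(b^2 - 4*b - 21)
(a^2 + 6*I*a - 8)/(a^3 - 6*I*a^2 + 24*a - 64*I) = (a + 2*I)/(a^2 - 10*I*a - 16)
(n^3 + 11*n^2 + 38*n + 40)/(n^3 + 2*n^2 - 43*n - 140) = (n + 2)/(n - 7)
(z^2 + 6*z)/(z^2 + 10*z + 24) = z/(z + 4)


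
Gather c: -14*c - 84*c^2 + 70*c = -84*c^2 + 56*c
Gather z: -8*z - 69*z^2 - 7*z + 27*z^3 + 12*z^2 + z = 27*z^3 - 57*z^2 - 14*z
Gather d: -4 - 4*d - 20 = -4*d - 24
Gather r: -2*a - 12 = -2*a - 12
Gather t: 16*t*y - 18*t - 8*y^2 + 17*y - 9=t*(16*y - 18) - 8*y^2 + 17*y - 9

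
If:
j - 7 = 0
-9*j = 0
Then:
No Solution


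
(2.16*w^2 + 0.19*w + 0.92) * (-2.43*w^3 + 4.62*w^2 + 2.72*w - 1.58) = -5.2488*w^5 + 9.5175*w^4 + 4.5174*w^3 + 1.3544*w^2 + 2.2022*w - 1.4536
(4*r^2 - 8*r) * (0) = 0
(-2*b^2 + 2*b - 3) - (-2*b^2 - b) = 3*b - 3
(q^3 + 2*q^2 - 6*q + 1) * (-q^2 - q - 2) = -q^5 - 3*q^4 + 2*q^3 + q^2 + 11*q - 2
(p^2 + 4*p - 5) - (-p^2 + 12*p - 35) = 2*p^2 - 8*p + 30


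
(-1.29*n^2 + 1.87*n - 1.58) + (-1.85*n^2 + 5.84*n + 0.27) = -3.14*n^2 + 7.71*n - 1.31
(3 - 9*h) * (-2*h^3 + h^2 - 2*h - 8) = 18*h^4 - 15*h^3 + 21*h^2 + 66*h - 24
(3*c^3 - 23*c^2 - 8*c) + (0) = 3*c^3 - 23*c^2 - 8*c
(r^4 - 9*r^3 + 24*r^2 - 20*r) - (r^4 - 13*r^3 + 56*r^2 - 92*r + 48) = 4*r^3 - 32*r^2 + 72*r - 48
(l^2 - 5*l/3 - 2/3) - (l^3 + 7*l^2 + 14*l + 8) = -l^3 - 6*l^2 - 47*l/3 - 26/3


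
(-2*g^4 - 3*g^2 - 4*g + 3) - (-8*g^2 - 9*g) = -2*g^4 + 5*g^2 + 5*g + 3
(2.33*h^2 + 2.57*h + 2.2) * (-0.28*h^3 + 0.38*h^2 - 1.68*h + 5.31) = -0.6524*h^5 + 0.1658*h^4 - 3.5538*h^3 + 8.8907*h^2 + 9.9507*h + 11.682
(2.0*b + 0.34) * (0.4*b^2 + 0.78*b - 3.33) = 0.8*b^3 + 1.696*b^2 - 6.3948*b - 1.1322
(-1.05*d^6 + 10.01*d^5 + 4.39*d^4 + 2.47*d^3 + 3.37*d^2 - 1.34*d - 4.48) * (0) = 0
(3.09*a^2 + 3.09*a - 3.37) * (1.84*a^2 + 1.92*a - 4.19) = 5.6856*a^4 + 11.6184*a^3 - 13.2151*a^2 - 19.4175*a + 14.1203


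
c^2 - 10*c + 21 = (c - 7)*(c - 3)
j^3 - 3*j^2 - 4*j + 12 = (j - 3)*(j - 2)*(j + 2)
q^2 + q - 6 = (q - 2)*(q + 3)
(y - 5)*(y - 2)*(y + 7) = y^3 - 39*y + 70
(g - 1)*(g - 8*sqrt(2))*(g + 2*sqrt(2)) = g^3 - 6*sqrt(2)*g^2 - g^2 - 32*g + 6*sqrt(2)*g + 32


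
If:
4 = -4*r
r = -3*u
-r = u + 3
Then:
No Solution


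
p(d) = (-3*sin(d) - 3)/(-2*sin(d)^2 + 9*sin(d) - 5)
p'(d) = (4*sin(d)*cos(d) - 9*cos(d))*(-3*sin(d) - 3)/(-2*sin(d)^2 + 9*sin(d) - 5)^2 - 3*cos(d)/(-2*sin(d)^2 + 9*sin(d) - 5)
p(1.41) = -3.08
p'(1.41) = 1.04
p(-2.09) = 0.03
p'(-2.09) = -0.12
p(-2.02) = 0.02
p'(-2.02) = -0.10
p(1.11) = -3.90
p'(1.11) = 5.54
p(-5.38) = -6.42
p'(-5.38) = 25.68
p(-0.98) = 0.04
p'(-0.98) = 0.14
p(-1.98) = 0.02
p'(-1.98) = -0.09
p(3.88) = 0.08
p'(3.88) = -0.24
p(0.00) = 0.60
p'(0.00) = 1.68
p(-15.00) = 0.09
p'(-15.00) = -0.26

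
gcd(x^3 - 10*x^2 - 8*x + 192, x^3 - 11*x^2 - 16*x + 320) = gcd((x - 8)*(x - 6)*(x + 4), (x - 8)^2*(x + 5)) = x - 8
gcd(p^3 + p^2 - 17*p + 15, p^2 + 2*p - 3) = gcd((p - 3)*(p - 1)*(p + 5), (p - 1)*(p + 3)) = p - 1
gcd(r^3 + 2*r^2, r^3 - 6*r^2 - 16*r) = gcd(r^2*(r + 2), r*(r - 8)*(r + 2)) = r^2 + 2*r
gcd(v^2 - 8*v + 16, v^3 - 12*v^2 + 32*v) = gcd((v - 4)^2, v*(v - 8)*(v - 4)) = v - 4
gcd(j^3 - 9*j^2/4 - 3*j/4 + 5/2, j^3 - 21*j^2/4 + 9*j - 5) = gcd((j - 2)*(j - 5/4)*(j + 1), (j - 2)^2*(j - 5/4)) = j^2 - 13*j/4 + 5/2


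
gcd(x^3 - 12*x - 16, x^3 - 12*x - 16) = x^3 - 12*x - 16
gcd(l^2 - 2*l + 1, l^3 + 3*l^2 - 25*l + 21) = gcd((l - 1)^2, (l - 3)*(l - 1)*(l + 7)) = l - 1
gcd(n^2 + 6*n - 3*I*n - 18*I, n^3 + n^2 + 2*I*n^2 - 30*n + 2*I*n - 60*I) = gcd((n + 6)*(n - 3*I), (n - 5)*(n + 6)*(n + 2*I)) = n + 6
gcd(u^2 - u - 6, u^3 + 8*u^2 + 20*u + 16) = u + 2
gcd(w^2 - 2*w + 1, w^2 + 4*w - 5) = w - 1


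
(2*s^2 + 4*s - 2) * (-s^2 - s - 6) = -2*s^4 - 6*s^3 - 14*s^2 - 22*s + 12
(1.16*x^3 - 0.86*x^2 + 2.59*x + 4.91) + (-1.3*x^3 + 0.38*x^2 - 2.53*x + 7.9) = -0.14*x^3 - 0.48*x^2 + 0.0600000000000001*x + 12.81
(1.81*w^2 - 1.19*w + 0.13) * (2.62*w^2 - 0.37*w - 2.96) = 4.7422*w^4 - 3.7875*w^3 - 4.5767*w^2 + 3.4743*w - 0.3848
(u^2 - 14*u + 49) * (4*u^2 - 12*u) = 4*u^4 - 68*u^3 + 364*u^2 - 588*u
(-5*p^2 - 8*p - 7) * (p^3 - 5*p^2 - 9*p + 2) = -5*p^5 + 17*p^4 + 78*p^3 + 97*p^2 + 47*p - 14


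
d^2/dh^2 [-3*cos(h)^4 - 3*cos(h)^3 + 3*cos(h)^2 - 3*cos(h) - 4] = 48*sin(h)^4 - 48*sin(h)^2 + 21*cos(h)/4 + 27*cos(3*h)/4 + 6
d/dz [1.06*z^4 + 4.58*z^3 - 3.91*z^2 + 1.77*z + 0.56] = 4.24*z^3 + 13.74*z^2 - 7.82*z + 1.77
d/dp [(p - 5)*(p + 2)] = 2*p - 3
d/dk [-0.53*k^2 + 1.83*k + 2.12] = 1.83 - 1.06*k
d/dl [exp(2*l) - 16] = 2*exp(2*l)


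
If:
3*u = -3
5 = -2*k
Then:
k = -5/2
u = -1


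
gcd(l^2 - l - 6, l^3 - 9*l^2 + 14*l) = 1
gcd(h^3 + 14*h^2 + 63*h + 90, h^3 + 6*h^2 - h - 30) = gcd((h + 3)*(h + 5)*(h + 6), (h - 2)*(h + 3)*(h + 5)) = h^2 + 8*h + 15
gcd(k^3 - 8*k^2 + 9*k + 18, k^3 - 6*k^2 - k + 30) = k - 3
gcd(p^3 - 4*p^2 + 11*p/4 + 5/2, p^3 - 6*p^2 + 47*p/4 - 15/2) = p^2 - 9*p/2 + 5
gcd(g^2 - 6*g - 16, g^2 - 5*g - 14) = g + 2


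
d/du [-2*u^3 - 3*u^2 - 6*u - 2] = -6*u^2 - 6*u - 6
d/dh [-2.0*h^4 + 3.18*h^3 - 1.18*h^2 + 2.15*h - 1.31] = -8.0*h^3 + 9.54*h^2 - 2.36*h + 2.15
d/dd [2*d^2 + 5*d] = 4*d + 5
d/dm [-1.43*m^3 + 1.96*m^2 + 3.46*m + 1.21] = -4.29*m^2 + 3.92*m + 3.46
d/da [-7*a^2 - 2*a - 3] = -14*a - 2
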